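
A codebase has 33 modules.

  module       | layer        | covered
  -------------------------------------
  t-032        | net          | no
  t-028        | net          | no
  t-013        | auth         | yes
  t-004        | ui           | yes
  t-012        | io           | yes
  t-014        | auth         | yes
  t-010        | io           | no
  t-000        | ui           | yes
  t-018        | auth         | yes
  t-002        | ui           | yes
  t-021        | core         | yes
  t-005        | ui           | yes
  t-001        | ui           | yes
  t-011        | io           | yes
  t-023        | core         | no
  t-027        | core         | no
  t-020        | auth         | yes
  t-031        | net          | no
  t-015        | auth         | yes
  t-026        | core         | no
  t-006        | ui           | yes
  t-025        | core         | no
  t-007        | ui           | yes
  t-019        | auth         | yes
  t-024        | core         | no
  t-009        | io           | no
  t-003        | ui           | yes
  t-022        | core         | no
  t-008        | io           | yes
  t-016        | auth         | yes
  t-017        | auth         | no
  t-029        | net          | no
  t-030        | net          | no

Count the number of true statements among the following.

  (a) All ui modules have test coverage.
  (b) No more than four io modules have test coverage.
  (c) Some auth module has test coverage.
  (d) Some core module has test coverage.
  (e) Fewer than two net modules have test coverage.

5

(a) ui: |A| = 8, |A ∩ B| = 8; needs A ⊆ B, i.e. every element of A is in B (|A ∖ B| = 0) — true.
(b) io: |A| = 5, |A ∩ B| = 3; needs |A ∩ B| ≤ 4 — true.
(c) auth: |A| = 8, |A ∩ B| = 7; needs A ∩ B ≠ ∅ (|A ∩ B| ≥ 1) — true.
(d) core: |A| = 7, |A ∩ B| = 1; needs A ∩ B ≠ ∅ (|A ∩ B| ≥ 1) — true.
(e) net: |A| = 5, |A ∩ B| = 0; needs |A ∩ B| < 2 — true.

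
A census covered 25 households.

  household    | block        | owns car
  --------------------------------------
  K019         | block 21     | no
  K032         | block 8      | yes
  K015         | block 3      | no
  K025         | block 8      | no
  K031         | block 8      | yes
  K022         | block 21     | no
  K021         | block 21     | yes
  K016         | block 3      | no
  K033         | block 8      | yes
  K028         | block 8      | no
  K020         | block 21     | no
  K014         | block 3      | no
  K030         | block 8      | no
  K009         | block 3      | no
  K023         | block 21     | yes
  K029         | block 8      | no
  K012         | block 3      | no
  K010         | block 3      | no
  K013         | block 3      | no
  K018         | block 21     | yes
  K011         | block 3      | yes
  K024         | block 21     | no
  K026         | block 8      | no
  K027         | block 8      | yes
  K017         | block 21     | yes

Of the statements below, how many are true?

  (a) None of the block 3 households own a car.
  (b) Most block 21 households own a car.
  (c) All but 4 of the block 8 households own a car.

0

(a) block 3: |A| = 8, |A ∩ B| = 1; needs A ∩ B = ∅ (|A ∩ B| = 0) — false.
(b) block 21: |A| = 8, |A ∩ B| = 4; needs |A ∩ B| > |A ∖ B| — false.
(c) block 8: |A| = 9, |A ∩ B| = 4; needs |A ∖ B| = 4 — false.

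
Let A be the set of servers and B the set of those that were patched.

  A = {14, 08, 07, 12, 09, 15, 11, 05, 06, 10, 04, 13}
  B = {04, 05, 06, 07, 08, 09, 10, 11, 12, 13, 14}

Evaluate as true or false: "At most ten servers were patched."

False

'At most ten servers were patched' holds iff |A ∩ B| ≤ 10.
A (the restrictor) = {14, 08, 07, 12, 09, 15, 11, 05, 06, 10, 04, 13}, |A| = 12.
A ∩ B = {14, 08, 07, 12, 09, 11, 05, 06, 10, 04, 13}, so |A ∩ B| = 11.
|A ∩ B| = 11, so the statement is false.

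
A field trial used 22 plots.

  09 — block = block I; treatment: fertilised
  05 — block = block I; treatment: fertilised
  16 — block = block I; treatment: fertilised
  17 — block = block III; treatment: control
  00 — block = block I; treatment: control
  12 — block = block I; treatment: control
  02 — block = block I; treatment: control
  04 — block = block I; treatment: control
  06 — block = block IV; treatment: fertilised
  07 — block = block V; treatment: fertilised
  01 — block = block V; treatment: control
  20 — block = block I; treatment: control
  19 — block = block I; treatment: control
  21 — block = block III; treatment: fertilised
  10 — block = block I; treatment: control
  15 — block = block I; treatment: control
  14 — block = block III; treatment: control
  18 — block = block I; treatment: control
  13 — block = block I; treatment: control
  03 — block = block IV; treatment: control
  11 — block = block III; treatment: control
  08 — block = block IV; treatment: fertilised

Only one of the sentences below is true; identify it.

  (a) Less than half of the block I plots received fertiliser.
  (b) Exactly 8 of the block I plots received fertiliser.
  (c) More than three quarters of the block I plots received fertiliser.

(a)

|A| = 13, |A ∩ B| = 3, |A ∖ B| = 10.
(a) requires |A ∩ B| < |A ∖ B|: true.
(b) requires |A ∩ B| = 8: false.
(c) requires |A ∩ B| / |A| > 3/4: false.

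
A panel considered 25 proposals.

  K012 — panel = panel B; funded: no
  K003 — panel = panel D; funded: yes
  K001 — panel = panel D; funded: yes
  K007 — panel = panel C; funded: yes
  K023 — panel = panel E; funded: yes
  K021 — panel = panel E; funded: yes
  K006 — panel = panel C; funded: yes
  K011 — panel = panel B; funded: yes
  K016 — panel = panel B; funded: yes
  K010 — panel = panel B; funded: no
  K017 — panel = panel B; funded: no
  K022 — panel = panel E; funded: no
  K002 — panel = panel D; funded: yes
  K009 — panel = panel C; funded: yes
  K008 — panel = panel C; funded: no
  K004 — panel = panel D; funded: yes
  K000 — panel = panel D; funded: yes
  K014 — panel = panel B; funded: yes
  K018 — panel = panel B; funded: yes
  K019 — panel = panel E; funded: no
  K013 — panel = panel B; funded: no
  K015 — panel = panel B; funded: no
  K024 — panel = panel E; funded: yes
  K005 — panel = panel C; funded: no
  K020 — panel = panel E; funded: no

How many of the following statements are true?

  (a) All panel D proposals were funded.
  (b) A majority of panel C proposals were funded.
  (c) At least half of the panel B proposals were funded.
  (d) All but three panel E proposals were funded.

3

(a) panel D: |A| = 5, |A ∩ B| = 5; needs A ⊆ B, i.e. every element of A is in B (|A ∖ B| = 0) — true.
(b) panel C: |A| = 5, |A ∩ B| = 3; needs |A ∩ B| > |A ∖ B| — true.
(c) panel B: |A| = 9, |A ∩ B| = 4; needs |A ∩ B| ≥ |A ∖ B| — false.
(d) panel E: |A| = 6, |A ∩ B| = 3; needs |A ∖ B| = 3 — true.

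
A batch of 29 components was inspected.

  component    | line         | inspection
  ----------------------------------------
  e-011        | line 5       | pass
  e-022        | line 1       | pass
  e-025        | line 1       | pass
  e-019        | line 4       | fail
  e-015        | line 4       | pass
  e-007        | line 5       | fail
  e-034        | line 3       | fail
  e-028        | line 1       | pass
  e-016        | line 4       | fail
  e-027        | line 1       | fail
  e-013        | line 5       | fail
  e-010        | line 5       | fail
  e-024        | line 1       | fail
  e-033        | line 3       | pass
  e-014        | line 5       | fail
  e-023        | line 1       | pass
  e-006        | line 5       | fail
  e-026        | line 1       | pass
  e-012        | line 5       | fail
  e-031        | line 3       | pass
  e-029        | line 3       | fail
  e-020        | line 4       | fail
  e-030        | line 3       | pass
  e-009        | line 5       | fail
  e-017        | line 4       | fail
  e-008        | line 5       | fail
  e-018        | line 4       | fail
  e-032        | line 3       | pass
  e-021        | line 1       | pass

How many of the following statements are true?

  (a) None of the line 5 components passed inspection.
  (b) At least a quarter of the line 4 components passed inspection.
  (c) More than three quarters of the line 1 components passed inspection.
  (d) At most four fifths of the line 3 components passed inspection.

(a) line 5: |A| = 9, |A ∩ B| = 1; needs A ∩ B = ∅ (|A ∩ B| = 0) — false.
(b) line 4: |A| = 6, |A ∩ B| = 1; needs |A ∩ B| / |A| ≥ 1/4 — false.
(c) line 1: |A| = 8, |A ∩ B| = 6; needs |A ∩ B| / |A| > 3/4 — false.
(d) line 3: |A| = 6, |A ∩ B| = 4; needs |A ∩ B| / |A| ≤ 4/5 — true.

1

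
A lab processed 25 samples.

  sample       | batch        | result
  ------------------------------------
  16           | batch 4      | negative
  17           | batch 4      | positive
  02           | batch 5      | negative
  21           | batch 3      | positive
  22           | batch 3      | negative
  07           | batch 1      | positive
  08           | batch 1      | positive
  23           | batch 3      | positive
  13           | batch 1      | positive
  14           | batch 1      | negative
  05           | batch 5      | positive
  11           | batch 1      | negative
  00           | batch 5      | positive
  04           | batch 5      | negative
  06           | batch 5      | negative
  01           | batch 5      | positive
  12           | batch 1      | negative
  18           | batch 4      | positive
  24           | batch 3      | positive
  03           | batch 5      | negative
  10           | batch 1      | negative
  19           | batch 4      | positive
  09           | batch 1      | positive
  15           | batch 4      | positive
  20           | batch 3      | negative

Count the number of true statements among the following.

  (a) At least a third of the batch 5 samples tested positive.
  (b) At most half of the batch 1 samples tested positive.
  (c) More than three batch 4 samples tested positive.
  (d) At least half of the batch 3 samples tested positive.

4

(a) batch 5: |A| = 7, |A ∩ B| = 3; needs |A ∩ B| / |A| ≥ 1/3 — true.
(b) batch 1: |A| = 8, |A ∩ B| = 4; needs |A ∩ B| ≤ |A ∖ B| — true.
(c) batch 4: |A| = 5, |A ∩ B| = 4; needs |A ∩ B| > 3 — true.
(d) batch 3: |A| = 5, |A ∩ B| = 3; needs |A ∩ B| ≥ |A ∖ B| — true.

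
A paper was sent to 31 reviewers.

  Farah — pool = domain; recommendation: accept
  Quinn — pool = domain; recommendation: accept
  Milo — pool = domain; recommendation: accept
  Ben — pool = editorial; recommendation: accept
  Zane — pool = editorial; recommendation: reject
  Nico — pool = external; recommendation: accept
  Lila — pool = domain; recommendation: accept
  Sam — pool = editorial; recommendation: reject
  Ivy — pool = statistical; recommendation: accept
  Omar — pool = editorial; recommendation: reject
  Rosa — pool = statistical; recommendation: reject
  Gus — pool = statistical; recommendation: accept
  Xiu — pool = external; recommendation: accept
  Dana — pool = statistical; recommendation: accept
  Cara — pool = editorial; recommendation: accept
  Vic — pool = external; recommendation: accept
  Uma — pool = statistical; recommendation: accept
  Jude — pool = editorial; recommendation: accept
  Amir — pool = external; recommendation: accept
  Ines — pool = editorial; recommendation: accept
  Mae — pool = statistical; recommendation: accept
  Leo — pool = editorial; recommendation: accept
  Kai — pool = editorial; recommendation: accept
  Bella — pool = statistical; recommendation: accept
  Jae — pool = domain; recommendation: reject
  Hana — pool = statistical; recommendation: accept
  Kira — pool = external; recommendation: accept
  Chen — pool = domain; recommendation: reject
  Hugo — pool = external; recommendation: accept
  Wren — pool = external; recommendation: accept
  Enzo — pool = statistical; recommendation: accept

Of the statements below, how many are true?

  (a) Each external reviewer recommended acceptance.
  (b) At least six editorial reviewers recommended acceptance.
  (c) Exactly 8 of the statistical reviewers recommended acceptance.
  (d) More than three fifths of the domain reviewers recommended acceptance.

(a) external: |A| = 7, |A ∩ B| = 7; needs A ⊆ B, i.e. every element of A is in B (|A ∖ B| = 0) — true.
(b) editorial: |A| = 9, |A ∩ B| = 6; needs |A ∩ B| ≥ 6 — true.
(c) statistical: |A| = 9, |A ∩ B| = 8; needs |A ∩ B| = 8 — true.
(d) domain: |A| = 6, |A ∩ B| = 4; needs |A ∩ B| / |A| > 3/5 — true.

4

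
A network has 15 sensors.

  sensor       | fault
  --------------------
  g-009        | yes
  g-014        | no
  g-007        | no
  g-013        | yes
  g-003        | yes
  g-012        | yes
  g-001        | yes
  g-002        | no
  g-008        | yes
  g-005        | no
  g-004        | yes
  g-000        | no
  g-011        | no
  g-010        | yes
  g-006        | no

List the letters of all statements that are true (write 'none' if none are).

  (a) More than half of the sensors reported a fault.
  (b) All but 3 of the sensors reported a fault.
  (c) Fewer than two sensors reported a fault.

(a)

|A| = 15, |A ∩ B| = 8, |A ∖ B| = 7.
(a) |A ∩ B| > |A ∖ B|: holds.
(b) |A ∖ B| = 3: fails.
(c) |A ∩ B| < 2: fails.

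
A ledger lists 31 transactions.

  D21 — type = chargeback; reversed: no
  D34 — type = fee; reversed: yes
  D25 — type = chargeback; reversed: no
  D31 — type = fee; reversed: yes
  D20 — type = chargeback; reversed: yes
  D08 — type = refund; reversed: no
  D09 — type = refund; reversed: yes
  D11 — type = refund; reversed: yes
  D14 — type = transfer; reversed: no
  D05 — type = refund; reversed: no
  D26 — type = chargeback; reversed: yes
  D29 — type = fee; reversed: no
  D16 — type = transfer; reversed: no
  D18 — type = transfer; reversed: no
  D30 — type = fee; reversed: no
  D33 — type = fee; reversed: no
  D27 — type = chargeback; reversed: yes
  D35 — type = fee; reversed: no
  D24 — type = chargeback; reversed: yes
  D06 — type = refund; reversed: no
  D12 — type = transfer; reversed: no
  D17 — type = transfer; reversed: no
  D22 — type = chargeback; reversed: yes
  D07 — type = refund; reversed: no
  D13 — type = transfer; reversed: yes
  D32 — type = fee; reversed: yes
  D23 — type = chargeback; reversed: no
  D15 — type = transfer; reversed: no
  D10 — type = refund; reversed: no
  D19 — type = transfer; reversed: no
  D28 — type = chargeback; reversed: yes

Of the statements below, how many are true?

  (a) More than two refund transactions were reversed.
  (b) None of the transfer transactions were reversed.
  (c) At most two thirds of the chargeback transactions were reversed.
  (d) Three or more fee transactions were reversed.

(a) refund: |A| = 7, |A ∩ B| = 2; needs |A ∩ B| > 2 — false.
(b) transfer: |A| = 8, |A ∩ B| = 1; needs A ∩ B = ∅ (|A ∩ B| = 0) — false.
(c) chargeback: |A| = 9, |A ∩ B| = 6; needs |A ∩ B| / |A| ≤ 2/3 — true.
(d) fee: |A| = 7, |A ∩ B| = 3; needs |A ∩ B| ≥ 3 — true.

2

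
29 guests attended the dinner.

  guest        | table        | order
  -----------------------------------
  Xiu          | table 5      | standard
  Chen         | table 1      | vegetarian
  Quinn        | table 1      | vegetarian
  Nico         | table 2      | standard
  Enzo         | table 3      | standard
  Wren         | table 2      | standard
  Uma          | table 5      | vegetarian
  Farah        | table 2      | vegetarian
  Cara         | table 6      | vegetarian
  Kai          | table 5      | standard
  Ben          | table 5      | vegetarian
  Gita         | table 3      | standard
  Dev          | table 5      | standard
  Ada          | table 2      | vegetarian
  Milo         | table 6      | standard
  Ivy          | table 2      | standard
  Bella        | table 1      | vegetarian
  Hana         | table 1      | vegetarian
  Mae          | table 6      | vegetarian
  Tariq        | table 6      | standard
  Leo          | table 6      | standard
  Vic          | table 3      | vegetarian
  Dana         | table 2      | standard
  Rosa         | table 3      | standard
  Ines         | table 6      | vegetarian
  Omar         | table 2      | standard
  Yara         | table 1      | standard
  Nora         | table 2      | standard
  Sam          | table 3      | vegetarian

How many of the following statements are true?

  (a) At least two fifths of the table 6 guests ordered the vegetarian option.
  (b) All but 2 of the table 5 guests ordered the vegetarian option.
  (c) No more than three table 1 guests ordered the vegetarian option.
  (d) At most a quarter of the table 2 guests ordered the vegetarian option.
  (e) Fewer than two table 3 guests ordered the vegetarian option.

2

(a) table 6: |A| = 6, |A ∩ B| = 3; needs |A ∩ B| / |A| ≥ 2/5 — true.
(b) table 5: |A| = 5, |A ∩ B| = 2; needs |A ∖ B| = 2 — false.
(c) table 1: |A| = 5, |A ∩ B| = 4; needs |A ∩ B| ≤ 3 — false.
(d) table 2: |A| = 8, |A ∩ B| = 2; needs |A ∩ B| / |A| ≤ 1/4 — true.
(e) table 3: |A| = 5, |A ∩ B| = 2; needs |A ∩ B| < 2 — false.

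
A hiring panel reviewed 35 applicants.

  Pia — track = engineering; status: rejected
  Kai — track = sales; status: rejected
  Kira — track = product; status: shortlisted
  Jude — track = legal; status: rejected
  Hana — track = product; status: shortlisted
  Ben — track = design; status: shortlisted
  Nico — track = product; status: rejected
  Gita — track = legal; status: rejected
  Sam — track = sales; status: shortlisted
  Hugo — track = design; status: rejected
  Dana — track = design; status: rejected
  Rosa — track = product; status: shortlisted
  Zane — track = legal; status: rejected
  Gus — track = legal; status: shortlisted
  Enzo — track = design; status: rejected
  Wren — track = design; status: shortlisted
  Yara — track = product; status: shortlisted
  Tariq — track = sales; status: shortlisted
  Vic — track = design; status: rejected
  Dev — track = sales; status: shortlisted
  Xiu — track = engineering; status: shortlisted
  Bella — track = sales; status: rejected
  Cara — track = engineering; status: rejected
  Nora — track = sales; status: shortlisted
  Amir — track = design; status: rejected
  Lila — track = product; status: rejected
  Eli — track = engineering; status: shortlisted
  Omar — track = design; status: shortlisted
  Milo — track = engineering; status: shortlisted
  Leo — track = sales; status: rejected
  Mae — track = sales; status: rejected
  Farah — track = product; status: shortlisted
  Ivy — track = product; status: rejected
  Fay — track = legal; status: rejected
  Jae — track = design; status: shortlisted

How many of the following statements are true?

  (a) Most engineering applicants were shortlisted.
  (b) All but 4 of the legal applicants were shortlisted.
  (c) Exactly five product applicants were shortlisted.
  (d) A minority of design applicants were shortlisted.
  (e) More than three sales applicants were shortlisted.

5

(a) engineering: |A| = 5, |A ∩ B| = 3; needs |A ∩ B| > |A ∖ B| — true.
(b) legal: |A| = 5, |A ∩ B| = 1; needs |A ∖ B| = 4 — true.
(c) product: |A| = 8, |A ∩ B| = 5; needs |A ∩ B| = 5 — true.
(d) design: |A| = 9, |A ∩ B| = 4; needs |A ∩ B| < |A ∖ B| — true.
(e) sales: |A| = 8, |A ∩ B| = 4; needs |A ∩ B| > 3 — true.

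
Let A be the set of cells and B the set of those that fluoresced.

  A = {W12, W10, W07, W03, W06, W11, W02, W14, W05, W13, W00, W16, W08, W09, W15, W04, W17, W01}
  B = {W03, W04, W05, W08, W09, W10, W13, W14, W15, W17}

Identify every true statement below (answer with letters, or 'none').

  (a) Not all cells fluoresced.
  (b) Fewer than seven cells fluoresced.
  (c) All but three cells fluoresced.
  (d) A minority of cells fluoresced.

(a)

|A| = 18, |A ∩ B| = 10, |A ∖ B| = 8.
(a) A ⊄ B (|A ∖ B| ≥ 1): holds.
(b) |A ∩ B| < 7: fails.
(c) |A ∖ B| = 3: fails.
(d) |A ∩ B| < |A ∖ B|: fails.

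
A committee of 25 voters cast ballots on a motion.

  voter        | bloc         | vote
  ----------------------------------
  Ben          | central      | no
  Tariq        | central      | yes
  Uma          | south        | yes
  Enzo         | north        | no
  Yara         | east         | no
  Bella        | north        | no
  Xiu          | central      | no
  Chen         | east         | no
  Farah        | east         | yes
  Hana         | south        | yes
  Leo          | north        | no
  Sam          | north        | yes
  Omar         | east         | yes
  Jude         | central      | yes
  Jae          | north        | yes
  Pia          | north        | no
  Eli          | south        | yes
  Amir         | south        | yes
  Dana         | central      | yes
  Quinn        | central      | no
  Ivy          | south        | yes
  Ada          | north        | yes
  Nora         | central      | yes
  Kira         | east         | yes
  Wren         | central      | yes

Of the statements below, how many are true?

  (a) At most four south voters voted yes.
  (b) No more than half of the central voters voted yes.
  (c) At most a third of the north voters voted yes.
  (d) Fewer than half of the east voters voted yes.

0

(a) south: |A| = 5, |A ∩ B| = 5; needs |A ∩ B| ≤ 4 — false.
(b) central: |A| = 8, |A ∩ B| = 5; needs |A ∩ B| ≤ |A ∖ B| — false.
(c) north: |A| = 7, |A ∩ B| = 3; needs |A ∩ B| / |A| ≤ 1/3 — false.
(d) east: |A| = 5, |A ∩ B| = 3; needs |A ∩ B| < |A ∖ B| — false.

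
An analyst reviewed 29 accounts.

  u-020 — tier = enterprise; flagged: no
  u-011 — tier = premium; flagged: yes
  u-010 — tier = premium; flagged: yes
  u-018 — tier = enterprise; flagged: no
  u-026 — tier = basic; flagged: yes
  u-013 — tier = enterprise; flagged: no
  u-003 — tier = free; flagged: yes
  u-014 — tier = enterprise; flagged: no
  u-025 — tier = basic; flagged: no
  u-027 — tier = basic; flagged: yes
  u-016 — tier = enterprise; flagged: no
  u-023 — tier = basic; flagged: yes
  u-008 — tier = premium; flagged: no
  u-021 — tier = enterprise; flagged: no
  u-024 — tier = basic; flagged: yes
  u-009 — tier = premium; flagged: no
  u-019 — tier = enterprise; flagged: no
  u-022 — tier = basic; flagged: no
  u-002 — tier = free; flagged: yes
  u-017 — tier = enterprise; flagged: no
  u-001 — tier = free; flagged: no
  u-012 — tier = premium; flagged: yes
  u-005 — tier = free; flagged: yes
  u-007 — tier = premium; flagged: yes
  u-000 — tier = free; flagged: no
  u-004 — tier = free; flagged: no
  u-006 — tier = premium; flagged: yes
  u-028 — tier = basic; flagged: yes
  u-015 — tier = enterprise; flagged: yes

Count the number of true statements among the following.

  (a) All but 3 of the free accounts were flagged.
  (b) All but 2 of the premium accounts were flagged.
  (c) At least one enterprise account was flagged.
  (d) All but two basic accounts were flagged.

4

(a) free: |A| = 6, |A ∩ B| = 3; needs |A ∖ B| = 3 — true.
(b) premium: |A| = 7, |A ∩ B| = 5; needs |A ∖ B| = 2 — true.
(c) enterprise: |A| = 9, |A ∩ B| = 1; needs A ∩ B ≠ ∅ (|A ∩ B| ≥ 1) — true.
(d) basic: |A| = 7, |A ∩ B| = 5; needs |A ∖ B| = 2 — true.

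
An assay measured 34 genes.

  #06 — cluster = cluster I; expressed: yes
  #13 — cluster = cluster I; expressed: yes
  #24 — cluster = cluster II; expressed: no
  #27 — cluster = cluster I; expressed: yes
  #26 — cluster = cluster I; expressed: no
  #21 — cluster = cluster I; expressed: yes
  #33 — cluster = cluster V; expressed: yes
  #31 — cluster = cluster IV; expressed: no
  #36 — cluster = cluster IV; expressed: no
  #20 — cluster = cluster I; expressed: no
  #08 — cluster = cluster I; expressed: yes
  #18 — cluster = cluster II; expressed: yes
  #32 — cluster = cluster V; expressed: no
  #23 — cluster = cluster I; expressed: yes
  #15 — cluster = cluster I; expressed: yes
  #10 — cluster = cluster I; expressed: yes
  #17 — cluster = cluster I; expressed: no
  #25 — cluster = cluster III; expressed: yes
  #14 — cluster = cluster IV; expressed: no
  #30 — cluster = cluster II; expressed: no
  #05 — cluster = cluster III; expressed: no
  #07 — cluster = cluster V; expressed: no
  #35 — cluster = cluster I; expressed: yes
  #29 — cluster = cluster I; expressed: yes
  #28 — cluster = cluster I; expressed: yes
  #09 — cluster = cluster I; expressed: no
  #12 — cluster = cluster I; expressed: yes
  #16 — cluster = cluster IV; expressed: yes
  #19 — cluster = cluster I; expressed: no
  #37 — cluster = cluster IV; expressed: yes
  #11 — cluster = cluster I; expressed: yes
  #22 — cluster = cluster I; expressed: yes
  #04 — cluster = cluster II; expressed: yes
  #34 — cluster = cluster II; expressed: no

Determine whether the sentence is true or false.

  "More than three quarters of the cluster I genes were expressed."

False

The determiner here denotes the relation: |A ∩ B| / |A| > 3/4.
|A| = 19, |A ∩ B| = 14, |A ∖ B| = 5.
|A ∩ B|/|A| = 14/19, so the statement is false.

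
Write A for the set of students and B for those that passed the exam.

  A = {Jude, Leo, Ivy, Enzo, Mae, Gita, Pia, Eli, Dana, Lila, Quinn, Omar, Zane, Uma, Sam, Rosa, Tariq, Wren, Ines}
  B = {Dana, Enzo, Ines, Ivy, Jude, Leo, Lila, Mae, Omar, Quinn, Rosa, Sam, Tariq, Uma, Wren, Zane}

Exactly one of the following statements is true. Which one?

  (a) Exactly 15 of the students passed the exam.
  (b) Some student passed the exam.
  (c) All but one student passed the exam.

|A| = 19, |A ∩ B| = 16, |A ∖ B| = 3.
(a) requires |A ∩ B| = 15: false.
(b) requires A ∩ B ≠ ∅ (|A ∩ B| ≥ 1): true.
(c) requires |A ∖ B| = 1: false.

(b)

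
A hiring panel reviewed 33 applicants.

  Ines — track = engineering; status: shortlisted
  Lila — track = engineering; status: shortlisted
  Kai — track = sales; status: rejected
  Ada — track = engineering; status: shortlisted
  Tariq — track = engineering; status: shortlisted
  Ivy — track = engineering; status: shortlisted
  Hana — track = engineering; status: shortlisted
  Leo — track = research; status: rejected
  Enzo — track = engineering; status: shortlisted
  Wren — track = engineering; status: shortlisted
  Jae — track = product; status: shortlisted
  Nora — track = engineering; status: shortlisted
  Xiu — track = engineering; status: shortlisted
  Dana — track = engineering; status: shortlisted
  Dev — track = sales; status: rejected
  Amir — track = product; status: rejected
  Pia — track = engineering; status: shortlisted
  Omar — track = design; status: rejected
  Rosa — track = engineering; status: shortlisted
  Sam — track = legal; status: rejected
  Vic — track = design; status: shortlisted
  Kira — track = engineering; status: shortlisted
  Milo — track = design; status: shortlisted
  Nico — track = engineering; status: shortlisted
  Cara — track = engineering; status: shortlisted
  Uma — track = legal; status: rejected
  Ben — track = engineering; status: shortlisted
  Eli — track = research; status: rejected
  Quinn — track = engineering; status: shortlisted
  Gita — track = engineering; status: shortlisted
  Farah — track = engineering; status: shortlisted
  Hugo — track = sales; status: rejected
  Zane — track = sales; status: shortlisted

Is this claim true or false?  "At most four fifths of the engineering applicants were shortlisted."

Truth condition: |A ∩ B| / |A| ≤ 4/5.
|A| = 20, |A ∩ B| = 20, |A ∖ B| = 0.
|A ∩ B|/|A| = 20/20, so the statement is false.

False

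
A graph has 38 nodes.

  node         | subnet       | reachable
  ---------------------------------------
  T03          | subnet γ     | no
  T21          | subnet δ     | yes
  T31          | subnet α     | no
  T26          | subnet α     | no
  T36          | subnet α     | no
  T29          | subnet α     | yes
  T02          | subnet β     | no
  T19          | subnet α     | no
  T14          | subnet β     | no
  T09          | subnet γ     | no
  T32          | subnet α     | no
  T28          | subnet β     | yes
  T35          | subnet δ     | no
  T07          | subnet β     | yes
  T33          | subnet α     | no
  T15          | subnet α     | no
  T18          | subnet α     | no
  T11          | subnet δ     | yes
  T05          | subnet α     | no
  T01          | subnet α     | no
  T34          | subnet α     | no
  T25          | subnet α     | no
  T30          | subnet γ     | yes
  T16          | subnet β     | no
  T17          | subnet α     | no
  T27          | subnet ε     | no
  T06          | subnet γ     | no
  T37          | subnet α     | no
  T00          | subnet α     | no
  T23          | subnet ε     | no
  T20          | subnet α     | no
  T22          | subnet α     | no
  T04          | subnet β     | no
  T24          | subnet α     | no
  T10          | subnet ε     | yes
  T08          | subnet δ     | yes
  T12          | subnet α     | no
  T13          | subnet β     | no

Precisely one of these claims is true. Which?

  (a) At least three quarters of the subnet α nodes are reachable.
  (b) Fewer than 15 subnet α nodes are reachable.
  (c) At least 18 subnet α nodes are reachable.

(b)

|A| = 20, |A ∩ B| = 1, |A ∖ B| = 19.
(a) requires |A ∩ B| / |A| ≥ 3/4: false.
(b) requires |A ∩ B| < 15: true.
(c) requires |A ∩ B| ≥ 18: false.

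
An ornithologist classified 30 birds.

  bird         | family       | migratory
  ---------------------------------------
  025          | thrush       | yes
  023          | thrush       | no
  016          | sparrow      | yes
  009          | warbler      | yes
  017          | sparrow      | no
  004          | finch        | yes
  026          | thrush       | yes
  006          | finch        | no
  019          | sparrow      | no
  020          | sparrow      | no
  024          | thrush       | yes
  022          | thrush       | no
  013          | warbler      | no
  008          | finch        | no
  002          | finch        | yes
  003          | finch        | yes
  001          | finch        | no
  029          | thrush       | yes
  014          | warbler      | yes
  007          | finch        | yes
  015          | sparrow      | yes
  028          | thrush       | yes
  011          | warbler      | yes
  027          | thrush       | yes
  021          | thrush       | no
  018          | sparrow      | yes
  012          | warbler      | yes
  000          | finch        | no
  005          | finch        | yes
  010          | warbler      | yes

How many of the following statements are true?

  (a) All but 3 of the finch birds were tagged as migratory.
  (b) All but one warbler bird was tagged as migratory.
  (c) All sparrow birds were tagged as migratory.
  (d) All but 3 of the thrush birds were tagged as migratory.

(a) finch: |A| = 9, |A ∩ B| = 5; needs |A ∖ B| = 3 — false.
(b) warbler: |A| = 6, |A ∩ B| = 5; needs |A ∖ B| = 1 — true.
(c) sparrow: |A| = 6, |A ∩ B| = 3; needs A ⊆ B, i.e. every element of A is in B (|A ∖ B| = 0) — false.
(d) thrush: |A| = 9, |A ∩ B| = 6; needs |A ∖ B| = 3 — true.

2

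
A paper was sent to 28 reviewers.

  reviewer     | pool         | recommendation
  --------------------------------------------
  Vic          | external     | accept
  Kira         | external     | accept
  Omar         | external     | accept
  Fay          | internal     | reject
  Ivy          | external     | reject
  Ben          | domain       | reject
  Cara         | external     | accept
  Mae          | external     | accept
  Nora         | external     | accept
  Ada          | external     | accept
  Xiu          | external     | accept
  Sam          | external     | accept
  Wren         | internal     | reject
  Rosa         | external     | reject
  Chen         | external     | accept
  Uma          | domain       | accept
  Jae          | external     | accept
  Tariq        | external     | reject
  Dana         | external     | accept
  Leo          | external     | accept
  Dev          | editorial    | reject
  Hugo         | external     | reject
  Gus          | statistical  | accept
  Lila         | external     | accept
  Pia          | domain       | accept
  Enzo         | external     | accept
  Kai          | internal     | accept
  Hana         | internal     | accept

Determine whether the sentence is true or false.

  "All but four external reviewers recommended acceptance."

True

Truth condition: |A ∖ B| = 4.
|A| = 19, |A ∩ B| = 15, |A ∖ B| = 4.
|A ∖ B| = 4, so the statement is true.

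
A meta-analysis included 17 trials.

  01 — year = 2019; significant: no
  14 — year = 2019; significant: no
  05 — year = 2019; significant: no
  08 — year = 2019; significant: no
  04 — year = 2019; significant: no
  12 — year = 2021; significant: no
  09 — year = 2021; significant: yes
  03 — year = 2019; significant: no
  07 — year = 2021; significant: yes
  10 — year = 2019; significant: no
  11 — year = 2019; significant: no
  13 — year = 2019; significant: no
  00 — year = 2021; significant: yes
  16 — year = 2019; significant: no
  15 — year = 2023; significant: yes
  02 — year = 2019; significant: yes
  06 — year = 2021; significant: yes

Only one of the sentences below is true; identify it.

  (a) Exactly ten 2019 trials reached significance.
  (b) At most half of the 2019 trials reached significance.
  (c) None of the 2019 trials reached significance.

(b)

|A| = 11, |A ∩ B| = 1, |A ∖ B| = 10.
(a) requires |A ∩ B| = 10: false.
(b) requires |A ∩ B| ≤ |A ∖ B|: true.
(c) requires A ∩ B = ∅ (|A ∩ B| = 0): false.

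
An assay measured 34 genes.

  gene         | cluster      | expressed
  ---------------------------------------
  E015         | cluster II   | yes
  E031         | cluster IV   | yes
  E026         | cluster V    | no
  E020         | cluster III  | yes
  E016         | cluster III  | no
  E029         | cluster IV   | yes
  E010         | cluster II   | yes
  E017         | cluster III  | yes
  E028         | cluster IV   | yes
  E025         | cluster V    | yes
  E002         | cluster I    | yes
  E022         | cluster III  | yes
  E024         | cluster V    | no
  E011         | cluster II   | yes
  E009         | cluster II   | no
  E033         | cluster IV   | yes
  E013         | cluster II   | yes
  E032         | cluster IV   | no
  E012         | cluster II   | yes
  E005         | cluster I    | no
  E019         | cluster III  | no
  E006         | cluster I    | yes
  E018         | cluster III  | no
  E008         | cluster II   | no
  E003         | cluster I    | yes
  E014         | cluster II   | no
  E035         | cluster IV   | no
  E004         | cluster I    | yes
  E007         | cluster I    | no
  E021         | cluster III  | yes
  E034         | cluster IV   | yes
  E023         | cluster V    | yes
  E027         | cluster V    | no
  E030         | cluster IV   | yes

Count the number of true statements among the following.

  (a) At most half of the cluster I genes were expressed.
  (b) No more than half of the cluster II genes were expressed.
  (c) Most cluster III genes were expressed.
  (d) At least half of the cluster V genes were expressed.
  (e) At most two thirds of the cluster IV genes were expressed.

1

(a) cluster I: |A| = 6, |A ∩ B| = 4; needs |A ∩ B| ≤ |A ∖ B| — false.
(b) cluster II: |A| = 8, |A ∩ B| = 5; needs |A ∩ B| ≤ |A ∖ B| — false.
(c) cluster III: |A| = 7, |A ∩ B| = 4; needs |A ∩ B| > |A ∖ B| — true.
(d) cluster V: |A| = 5, |A ∩ B| = 2; needs |A ∩ B| ≥ |A ∖ B| — false.
(e) cluster IV: |A| = 8, |A ∩ B| = 6; needs |A ∩ B| / |A| ≤ 2/3 — false.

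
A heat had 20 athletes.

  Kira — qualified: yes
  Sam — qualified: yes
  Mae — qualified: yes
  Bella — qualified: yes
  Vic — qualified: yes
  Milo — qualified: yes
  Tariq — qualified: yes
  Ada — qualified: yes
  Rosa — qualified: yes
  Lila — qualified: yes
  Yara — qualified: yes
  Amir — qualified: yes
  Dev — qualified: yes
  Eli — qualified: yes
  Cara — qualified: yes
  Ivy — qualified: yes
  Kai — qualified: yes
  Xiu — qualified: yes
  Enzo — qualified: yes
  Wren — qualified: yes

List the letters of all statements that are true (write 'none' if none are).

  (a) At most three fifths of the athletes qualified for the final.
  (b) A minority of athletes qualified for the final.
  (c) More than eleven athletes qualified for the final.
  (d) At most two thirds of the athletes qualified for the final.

(c)

|A| = 20, |A ∩ B| = 20, |A ∖ B| = 0.
(a) |A ∩ B| / |A| ≤ 3/5: fails.
(b) |A ∩ B| < |A ∖ B|: fails.
(c) |A ∩ B| > 11: holds.
(d) |A ∩ B| / |A| ≤ 2/3: fails.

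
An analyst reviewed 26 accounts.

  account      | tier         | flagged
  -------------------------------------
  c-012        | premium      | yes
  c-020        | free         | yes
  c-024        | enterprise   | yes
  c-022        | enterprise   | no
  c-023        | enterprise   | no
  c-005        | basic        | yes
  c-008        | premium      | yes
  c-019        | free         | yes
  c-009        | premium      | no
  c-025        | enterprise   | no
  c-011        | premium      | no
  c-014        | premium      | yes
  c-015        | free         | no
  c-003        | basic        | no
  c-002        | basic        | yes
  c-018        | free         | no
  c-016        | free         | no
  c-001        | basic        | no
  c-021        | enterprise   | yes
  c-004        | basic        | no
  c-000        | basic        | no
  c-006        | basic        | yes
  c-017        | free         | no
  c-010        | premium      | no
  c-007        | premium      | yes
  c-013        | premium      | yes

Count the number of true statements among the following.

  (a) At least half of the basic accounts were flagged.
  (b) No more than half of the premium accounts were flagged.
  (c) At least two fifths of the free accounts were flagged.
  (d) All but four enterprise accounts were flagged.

(a) basic: |A| = 7, |A ∩ B| = 3; needs |A ∩ B| ≥ |A ∖ B| — false.
(b) premium: |A| = 8, |A ∩ B| = 5; needs |A ∩ B| ≤ |A ∖ B| — false.
(c) free: |A| = 6, |A ∩ B| = 2; needs |A ∩ B| / |A| ≥ 2/5 — false.
(d) enterprise: |A| = 5, |A ∩ B| = 2; needs |A ∖ B| = 4 — false.

0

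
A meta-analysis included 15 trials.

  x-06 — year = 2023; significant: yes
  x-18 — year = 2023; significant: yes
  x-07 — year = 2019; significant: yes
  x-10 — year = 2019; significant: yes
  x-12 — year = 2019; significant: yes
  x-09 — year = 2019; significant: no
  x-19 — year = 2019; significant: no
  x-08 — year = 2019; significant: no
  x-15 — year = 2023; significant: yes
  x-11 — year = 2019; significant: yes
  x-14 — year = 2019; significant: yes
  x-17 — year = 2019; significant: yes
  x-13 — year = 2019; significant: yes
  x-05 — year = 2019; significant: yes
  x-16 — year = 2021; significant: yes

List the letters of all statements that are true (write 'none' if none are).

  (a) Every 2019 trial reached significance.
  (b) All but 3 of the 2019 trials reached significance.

|A| = 11, |A ∩ B| = 8, |A ∖ B| = 3.
(a) A ⊆ B, i.e. every element of A is in B (|A ∖ B| = 0): fails.
(b) |A ∖ B| = 3: holds.

(b)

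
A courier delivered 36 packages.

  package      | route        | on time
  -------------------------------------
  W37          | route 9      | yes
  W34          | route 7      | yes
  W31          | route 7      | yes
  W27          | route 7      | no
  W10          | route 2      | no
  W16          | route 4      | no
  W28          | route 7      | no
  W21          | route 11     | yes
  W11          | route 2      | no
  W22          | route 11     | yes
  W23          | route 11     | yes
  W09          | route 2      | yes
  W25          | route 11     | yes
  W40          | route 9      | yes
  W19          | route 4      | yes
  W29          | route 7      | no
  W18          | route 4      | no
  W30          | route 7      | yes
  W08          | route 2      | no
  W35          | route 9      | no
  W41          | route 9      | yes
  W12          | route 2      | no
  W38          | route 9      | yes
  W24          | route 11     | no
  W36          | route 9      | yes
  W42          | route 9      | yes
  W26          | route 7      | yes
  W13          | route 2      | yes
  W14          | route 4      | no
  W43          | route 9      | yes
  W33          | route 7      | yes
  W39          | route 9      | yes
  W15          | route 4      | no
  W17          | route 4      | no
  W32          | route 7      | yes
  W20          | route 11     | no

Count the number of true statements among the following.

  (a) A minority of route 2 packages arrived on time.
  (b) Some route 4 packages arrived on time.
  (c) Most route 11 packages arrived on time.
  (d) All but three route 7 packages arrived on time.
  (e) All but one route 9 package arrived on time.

(a) route 2: |A| = 6, |A ∩ B| = 2; needs |A ∩ B| < |A ∖ B| — true.
(b) route 4: |A| = 6, |A ∩ B| = 1; needs A ∩ B ≠ ∅ (|A ∩ B| ≥ 1) — true.
(c) route 11: |A| = 6, |A ∩ B| = 4; needs |A ∩ B| > |A ∖ B| — true.
(d) route 7: |A| = 9, |A ∩ B| = 6; needs |A ∖ B| = 3 — true.
(e) route 9: |A| = 9, |A ∩ B| = 8; needs |A ∖ B| = 1 — true.

5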